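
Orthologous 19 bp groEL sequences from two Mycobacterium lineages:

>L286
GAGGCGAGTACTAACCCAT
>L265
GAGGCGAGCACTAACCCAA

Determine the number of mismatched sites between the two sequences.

Mismatches occur at site 9 (T→C), site 19 (T→A).
That gives 2 mismatches out of 19 aligned sites, so the Hamming distance is 2.

2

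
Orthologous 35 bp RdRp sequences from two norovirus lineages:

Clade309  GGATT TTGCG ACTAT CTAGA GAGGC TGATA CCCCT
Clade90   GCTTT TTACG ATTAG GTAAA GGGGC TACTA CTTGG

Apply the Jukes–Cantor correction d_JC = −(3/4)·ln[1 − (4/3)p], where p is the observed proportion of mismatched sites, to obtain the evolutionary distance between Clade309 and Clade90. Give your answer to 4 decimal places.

The sequences differ at positions 2 (G/C), 3 (A/T), 8 (G/A), 12 (C/T), 15 (T/G), 16 (C/G), 19 (G/A), 22 (A/G), 27 (G/A), 28 (A/C), 32 (C/T), 33 (C/T), 34 (C/G), 35 (T/G).
p = 14/35 = 0.400000.
d = −0.75 · ln(1 − (4/3)·0.400000) = −0.75 · ln(0.466667) = −0.75 · (-0.762139) = 0.5716.

0.5716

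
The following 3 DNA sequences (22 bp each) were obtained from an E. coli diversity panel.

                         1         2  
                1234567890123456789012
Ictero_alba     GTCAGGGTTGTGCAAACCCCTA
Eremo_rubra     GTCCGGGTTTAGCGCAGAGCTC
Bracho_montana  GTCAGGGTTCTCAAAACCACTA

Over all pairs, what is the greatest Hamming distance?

Pairwise Hamming distances:
  Ictero_alba vs Eremo_rubra: 9
  Ictero_alba vs Bracho_montana: 4
  Eremo_rubra vs Bracho_montana: 11
The largest is 11, between Eremo_rubra and Bracho_montana.

11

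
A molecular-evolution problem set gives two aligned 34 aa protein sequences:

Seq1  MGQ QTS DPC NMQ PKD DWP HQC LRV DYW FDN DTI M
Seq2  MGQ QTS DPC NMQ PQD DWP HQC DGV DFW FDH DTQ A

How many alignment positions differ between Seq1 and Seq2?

7

Mismatches occur at site 14 (K/Q), site 22 (L/D), site 23 (R/G), site 26 (Y/F), site 30 (N/H), site 33 (I/Q), site 34 (M/A).
That gives 7 mismatches out of 34 aligned sites, so the Hamming distance is 7.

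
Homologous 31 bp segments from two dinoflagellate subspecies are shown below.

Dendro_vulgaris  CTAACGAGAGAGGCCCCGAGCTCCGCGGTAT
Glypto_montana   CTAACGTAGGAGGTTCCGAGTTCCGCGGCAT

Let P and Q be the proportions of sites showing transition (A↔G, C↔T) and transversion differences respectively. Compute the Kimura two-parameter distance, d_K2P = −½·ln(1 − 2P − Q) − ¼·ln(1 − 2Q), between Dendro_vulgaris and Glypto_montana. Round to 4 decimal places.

The sequences differ at positions 7 (A/T, transversion), 8 (G/A, transition), 9 (A/G, transition), 14 (C/T, transition), 15 (C/T, transition), 21 (C/T, transition), 29 (T/C, transition).
Of the 7 differences, 6 transitions and 1 transversion over 31 sites: P = 6/31 = 0.193548, Q = 1/31 = 0.032258.
d = −0.5·ln(0.580646) − 0.25·ln(0.935484) = −0.5·(-0.543614) − 0.25·(-0.066691) = 0.2885.

0.2885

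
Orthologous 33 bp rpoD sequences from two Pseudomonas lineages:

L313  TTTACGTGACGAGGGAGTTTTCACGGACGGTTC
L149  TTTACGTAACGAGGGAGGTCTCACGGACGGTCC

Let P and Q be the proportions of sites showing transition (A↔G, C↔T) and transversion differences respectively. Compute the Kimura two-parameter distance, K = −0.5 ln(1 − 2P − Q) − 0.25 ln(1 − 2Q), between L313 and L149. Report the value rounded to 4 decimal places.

0.1348

The sequences differ at positions 8 (G/A, transition), 18 (T/G, transversion), 20 (T/C, transition), 32 (T/C, transition).
Of the 4 differences, 3 transitions and 1 transversion over 33 sites: P = 3/33 = 0.090909, Q = 1/33 = 0.030303.
d = −0.5·ln(0.787879) − 0.25·ln(0.939394) = −0.5·(-0.238411) − 0.25·(-0.062520) = 0.1348.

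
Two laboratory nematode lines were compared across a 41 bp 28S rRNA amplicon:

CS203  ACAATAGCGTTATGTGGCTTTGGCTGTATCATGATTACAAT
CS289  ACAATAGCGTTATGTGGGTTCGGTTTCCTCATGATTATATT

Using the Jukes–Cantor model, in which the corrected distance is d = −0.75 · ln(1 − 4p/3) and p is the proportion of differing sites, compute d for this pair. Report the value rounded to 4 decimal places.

Mismatches occur at site 18 (C/G), site 21 (T/C), site 24 (C/T), site 26 (G/T), site 27 (T/C), site 28 (A/C), site 38 (C/T), site 40 (A/T).
p = 8/41 = 0.195122.
d = −0.75 · ln(1 − (4/3)·0.195122) = −0.75 · ln(0.739837) = −0.75 · (-0.301325) = 0.2260.

0.2260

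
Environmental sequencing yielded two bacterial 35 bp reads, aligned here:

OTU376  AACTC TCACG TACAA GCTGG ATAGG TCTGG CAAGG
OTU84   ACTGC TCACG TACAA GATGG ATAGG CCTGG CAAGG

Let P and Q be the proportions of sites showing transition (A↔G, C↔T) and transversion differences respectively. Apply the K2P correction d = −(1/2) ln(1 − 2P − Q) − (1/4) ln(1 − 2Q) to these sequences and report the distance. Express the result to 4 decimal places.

Mismatches occur at site 2 (A→C, transversion), site 3 (C→T, transition), site 4 (T→G, transversion), site 17 (C→A, transversion), site 26 (T→C, transition).
Of the 5 differences, 2 transitions and 3 transversions over 35 sites: P = 2/35 = 0.057143, Q = 3/35 = 0.085714.
d = −0.5·ln(0.800000) − 0.25·ln(0.828572) = −0.5·(-0.223144) − 0.25·(-0.188052) = 0.1586.

0.1586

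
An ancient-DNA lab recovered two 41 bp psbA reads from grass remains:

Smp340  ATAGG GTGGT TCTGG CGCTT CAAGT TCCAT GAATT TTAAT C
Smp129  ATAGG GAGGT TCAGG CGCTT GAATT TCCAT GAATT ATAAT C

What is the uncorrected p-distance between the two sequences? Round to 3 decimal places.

The sequences differ at positions 7 (T/A), 13 (T/A), 21 (C/G), 24 (G/T), 36 (T/A).
There are 5 differences over 41 sites, so p = 5/41 = 0.122.

0.122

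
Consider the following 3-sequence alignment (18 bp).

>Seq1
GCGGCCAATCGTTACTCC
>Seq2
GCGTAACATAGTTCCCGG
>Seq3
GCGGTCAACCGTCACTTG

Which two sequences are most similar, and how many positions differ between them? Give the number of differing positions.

5

Pairwise Hamming distances:
  Seq1 vs Seq2: 9
  Seq1 vs Seq3: 5
  Seq2 vs Seq3: 10
The smallest is 5, between Seq1 and Seq3.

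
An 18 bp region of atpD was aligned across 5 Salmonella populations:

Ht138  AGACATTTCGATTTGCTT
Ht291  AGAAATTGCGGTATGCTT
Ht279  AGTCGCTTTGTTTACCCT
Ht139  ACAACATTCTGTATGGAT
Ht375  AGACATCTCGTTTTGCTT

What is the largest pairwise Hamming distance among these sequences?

Pairwise Hamming distances:
  Ht138 vs Ht291: 4
  Ht138 vs Ht279: 8
  Ht138 vs Ht139: 9
  Ht138 vs Ht375: 2
  Ht291 vs Ht279: 11
  Ht291 vs Ht139: 7
  Ht291 vs Ht375: 5
  Ht279 vs Ht139: 13
  Ht279 vs Ht375: 8
  Ht139 vs Ht375: 10
The largest is 13, between Ht279 and Ht139.

13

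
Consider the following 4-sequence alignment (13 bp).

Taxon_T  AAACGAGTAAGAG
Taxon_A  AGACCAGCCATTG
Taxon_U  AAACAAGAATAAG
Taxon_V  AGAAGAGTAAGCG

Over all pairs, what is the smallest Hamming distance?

Pairwise Hamming distances:
  Taxon_T vs Taxon_A: 6
  Taxon_T vs Taxon_U: 4
  Taxon_T vs Taxon_V: 3
  Taxon_A vs Taxon_U: 7
  Taxon_A vs Taxon_V: 6
  Taxon_U vs Taxon_V: 7
The smallest is 3, between Taxon_T and Taxon_V.

3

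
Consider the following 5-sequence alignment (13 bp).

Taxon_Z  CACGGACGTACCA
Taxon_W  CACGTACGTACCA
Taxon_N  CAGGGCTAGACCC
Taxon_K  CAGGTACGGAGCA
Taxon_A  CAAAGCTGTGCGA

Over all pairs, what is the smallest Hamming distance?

Pairwise Hamming distances:
  Taxon_Z vs Taxon_W: 1
  Taxon_Z vs Taxon_N: 6
  Taxon_Z vs Taxon_K: 4
  Taxon_Z vs Taxon_A: 6
  Taxon_W vs Taxon_N: 7
  Taxon_W vs Taxon_K: 3
  Taxon_W vs Taxon_A: 7
  Taxon_N vs Taxon_K: 6
  Taxon_N vs Taxon_A: 7
  Taxon_K vs Taxon_A: 9
The smallest is 1, between Taxon_Z and Taxon_W.

1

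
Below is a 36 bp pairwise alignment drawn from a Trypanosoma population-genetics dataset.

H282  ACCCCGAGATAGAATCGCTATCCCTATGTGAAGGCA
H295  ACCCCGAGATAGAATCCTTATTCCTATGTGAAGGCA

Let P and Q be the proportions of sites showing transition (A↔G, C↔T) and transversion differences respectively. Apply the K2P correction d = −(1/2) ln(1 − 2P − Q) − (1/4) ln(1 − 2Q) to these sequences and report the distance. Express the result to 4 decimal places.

Differing sites — 17:G/C (Tv); 18:C/T (Ti); 22:C/T (Ti).
Of the 3 differences, 2 transitions and 1 transversion over 36 sites: P = 2/36 = 0.055556, Q = 1/36 = 0.027778.
d = −0.5·ln(0.861110) − 0.25·ln(0.944444) = −0.5·(-0.149533) − 0.25·(-0.057159) = 0.0891.

0.0891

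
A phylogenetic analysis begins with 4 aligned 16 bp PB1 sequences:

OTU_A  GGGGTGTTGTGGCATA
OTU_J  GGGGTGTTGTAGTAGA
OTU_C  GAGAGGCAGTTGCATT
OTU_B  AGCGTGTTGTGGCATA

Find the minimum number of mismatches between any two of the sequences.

Pairwise Hamming distances:
  OTU_A vs OTU_J: 3
  OTU_A vs OTU_C: 7
  OTU_A vs OTU_B: 2
  OTU_J vs OTU_C: 9
  OTU_J vs OTU_B: 5
  OTU_C vs OTU_B: 9
The smallest is 2, between OTU_A and OTU_B.

2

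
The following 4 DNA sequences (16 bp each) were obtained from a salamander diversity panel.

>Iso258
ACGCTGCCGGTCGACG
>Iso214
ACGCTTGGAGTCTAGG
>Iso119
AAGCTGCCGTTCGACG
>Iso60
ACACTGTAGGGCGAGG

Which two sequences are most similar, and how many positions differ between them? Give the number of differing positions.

Pairwise Hamming distances:
  Iso258 vs Iso214: 6
  Iso258 vs Iso119: 2
  Iso258 vs Iso60: 5
  Iso214 vs Iso119: 8
  Iso214 vs Iso60: 7
  Iso119 vs Iso60: 7
The smallest is 2, between Iso258 and Iso119.

2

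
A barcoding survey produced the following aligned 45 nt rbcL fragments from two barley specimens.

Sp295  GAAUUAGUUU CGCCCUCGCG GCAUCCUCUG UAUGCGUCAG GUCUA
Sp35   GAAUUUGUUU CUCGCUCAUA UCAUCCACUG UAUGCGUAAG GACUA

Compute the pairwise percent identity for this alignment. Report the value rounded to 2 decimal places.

77.78%

Mismatches occur at site 6 (A→U), site 12 (G→U), site 14 (C→G), site 18 (G→A), site 19 (C→U), site 20 (G→A), site 21 (G→U), site 27 (U→A), site 38 (C→A), site 42 (U→A).
35 of the 45 sites match, so the percent identity is 35/45 × 100 = 77.78%.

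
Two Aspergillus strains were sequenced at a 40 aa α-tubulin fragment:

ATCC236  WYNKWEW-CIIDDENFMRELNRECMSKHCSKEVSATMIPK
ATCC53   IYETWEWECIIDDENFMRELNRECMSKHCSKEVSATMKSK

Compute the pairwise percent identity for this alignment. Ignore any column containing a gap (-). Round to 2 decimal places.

87.18%

Excluding the 1 gap column leaves 39 comparable sites.
The sequences differ at positions 1 (W/I), 3 (N/E), 4 (K/T), 38 (I/K), 39 (P/S).
34 of the 39 comparable sites match, so the percent identity is 34/39 × 100 = 87.18%.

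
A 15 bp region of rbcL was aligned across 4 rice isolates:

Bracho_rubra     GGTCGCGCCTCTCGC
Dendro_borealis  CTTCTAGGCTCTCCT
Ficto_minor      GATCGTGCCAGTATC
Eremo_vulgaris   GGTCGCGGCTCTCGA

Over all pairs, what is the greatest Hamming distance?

Pairwise Hamming distances:
  Bracho_rubra vs Dendro_borealis: 7
  Bracho_rubra vs Ficto_minor: 6
  Bracho_rubra vs Eremo_vulgaris: 2
  Dendro_borealis vs Ficto_minor: 10
  Dendro_borealis vs Eremo_vulgaris: 6
  Ficto_minor vs Eremo_vulgaris: 8
The largest is 10, between Dendro_borealis and Ficto_minor.

10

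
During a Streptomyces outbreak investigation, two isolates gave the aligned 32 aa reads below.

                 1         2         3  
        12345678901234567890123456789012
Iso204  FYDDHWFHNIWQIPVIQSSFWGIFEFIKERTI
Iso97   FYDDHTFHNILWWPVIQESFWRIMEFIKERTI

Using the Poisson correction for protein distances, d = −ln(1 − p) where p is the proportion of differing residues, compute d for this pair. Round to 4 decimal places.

Mismatches occur at site 6 (W/T), site 11 (W/L), site 12 (Q/W), site 13 (I/W), site 18 (S/E), site 22 (G/R), site 24 (F/M).
p = 7/32 = 0.218750.
d = −ln(1 − 0.218750) = −ln(0.781250) = 0.2469.

0.2469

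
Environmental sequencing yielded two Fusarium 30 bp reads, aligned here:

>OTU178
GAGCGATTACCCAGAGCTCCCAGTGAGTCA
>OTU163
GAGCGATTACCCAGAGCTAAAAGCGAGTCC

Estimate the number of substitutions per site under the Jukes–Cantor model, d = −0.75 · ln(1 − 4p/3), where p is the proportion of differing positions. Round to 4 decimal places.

0.1885

Differing sites — 19:C/A; 20:C/A; 21:C/A; 24:T/C; 30:A/C.
p = 5/30 = 0.166667.
d = −0.75 · ln(1 − (4/3)·0.166667) = −0.75 · ln(0.777777) = −0.75 · (-0.251315) = 0.1885.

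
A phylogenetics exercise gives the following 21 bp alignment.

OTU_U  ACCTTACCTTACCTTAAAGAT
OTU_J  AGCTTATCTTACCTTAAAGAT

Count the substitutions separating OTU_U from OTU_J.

The sequences differ at positions 2 (C/G), 7 (C/T).
That gives 2 mismatches out of 21 aligned sites, so the Hamming distance is 2.

2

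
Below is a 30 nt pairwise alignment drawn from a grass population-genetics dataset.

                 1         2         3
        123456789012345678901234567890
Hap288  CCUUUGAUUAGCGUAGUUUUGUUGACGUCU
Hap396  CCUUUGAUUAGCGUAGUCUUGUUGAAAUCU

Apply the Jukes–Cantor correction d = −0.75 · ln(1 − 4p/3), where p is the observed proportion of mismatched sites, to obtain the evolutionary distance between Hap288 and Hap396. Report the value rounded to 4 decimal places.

0.1073

The sequences differ at positions 18 (U/C), 26 (C/A), 27 (G/A).
p = 3/30 = 0.100000.
d = −0.75 · ln(1 − (4/3)·0.100000) = −0.75 · ln(0.866667) = −0.75 · (-0.143100) = 0.1073.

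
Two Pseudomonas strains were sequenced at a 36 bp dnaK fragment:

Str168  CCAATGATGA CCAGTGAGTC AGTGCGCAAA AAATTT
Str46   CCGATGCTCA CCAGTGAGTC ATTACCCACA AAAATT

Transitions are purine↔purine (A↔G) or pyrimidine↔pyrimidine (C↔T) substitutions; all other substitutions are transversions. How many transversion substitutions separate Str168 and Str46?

6

The sequences differ at positions 3 (A/G, transition), 7 (A/C, transversion), 9 (G/C, transversion), 22 (G/T, transversion), 24 (G/A, transition), 26 (G/C, transversion), 29 (A/C, transversion), 34 (T/A, transversion).
Of the 8 differences, 2 transitions and 6 transversions, so the answer is 6.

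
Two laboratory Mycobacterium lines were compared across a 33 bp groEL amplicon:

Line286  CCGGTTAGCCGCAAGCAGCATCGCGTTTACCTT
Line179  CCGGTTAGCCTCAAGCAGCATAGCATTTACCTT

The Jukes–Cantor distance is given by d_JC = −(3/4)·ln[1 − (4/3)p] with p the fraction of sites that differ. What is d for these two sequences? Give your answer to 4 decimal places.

0.0969

Differing sites — 11:G/T; 22:C/A; 25:G/A.
p = 3/33 = 0.090909.
d = −0.75 · ln(1 − (4/3)·0.090909) = −0.75 · ln(0.878788) = −0.75 · (-0.129212) = 0.0969.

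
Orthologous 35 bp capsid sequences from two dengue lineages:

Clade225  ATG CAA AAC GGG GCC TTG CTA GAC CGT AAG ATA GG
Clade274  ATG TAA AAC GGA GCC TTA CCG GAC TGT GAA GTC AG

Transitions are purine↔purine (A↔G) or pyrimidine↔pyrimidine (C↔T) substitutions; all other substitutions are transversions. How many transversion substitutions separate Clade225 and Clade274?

Mismatches occur at site 4 (C↔T, transition), site 12 (G↔A, transition), site 18 (G↔A, transition), site 20 (T↔C, transition), site 21 (A↔G, transition), site 25 (C↔T, transition), site 28 (A↔G, transition), site 30 (G↔A, transition), site 31 (A↔G, transition), site 33 (A↔C, transversion), site 34 (G↔A, transition).
Of the 11 differences, 10 transitions and 1 transversion, so the answer is 1.

1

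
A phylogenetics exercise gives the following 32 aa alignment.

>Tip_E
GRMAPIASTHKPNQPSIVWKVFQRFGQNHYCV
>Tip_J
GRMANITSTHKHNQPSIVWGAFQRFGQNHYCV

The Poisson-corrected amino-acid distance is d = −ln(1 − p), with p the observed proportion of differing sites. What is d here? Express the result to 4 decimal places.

0.1699

The sequences differ at positions 5 (P/N), 7 (A/T), 12 (P/H), 20 (K/G), 21 (V/A).
p = 5/32 = 0.156250.
d = −ln(1 − 0.156250) = −ln(0.843750) = 0.1699.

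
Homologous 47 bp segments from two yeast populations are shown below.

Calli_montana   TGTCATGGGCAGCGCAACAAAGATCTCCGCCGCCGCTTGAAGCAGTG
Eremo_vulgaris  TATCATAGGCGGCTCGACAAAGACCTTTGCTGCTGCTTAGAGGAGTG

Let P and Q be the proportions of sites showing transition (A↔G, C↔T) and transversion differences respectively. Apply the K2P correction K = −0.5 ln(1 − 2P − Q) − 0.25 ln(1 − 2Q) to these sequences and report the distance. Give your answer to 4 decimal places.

0.3796

The sequences differ at positions 2 (G/A, transition), 7 (G/A, transition), 11 (A/G, transition), 14 (G/T, transversion), 16 (A/G, transition), 24 (T/C, transition), 27 (C/T, transition), 28 (C/T, transition), 31 (C/T, transition), 34 (C/T, transition), 39 (G/A, transition), 40 (A/G, transition), 43 (C/G, transversion).
Of the 13 differences, 11 transitions and 2 transversions over 47 sites: P = 11/47 = 0.234043, Q = 2/47 = 0.042553.
d = −0.5·ln(0.489361) − 0.25·ln(0.914894) = −0.5·(-0.714655) − 0.25·(-0.088947) = 0.3796.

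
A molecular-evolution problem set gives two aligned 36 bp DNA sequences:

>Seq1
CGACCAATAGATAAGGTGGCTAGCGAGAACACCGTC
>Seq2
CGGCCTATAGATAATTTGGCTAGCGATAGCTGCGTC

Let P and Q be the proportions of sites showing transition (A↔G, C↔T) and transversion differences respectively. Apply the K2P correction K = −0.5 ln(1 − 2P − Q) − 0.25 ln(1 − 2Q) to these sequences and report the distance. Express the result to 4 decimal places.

The sequences differ at positions 3 (A/G, transition), 6 (A/T, transversion), 15 (G/T, transversion), 16 (G/T, transversion), 27 (G/T, transversion), 29 (A/G, transition), 31 (A/T, transversion), 32 (C/G, transversion).
Of the 8 differences, 2 transitions and 6 transversions over 36 sites: P = 2/36 = 0.055556, Q = 6/36 = 0.166667.
d = −0.5·ln(0.722221) − 0.25·ln(0.666666) = −0.5·(-0.325424) − 0.25·(-0.405466) = 0.2641.

0.2641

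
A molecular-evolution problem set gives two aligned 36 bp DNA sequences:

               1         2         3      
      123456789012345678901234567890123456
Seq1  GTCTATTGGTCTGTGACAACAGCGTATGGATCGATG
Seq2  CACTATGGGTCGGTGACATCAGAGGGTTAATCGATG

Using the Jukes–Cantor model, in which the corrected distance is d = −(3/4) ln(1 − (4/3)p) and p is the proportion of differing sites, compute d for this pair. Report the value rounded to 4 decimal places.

0.3470

The sequences differ at positions 1 (G/C), 2 (T/A), 7 (T/G), 12 (T/G), 19 (A/T), 23 (C/A), 25 (T/G), 26 (A/G), 28 (G/T), 29 (G/A).
p = 10/36 = 0.277778.
d = −0.75 · ln(1 − (4/3)·0.277778) = −0.75 · ln(0.629629) = −0.75 · (-0.462625) = 0.3470.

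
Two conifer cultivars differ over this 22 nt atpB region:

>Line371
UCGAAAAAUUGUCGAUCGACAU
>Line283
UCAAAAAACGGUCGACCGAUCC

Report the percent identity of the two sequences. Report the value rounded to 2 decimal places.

68.18%

The sequences differ at positions 3 (G/A), 9 (U/C), 10 (U/G), 16 (U/C), 20 (C/U), 21 (A/C), 22 (U/C).
15 of the 22 sites match, so the percent identity is 15/22 × 100 = 68.18%.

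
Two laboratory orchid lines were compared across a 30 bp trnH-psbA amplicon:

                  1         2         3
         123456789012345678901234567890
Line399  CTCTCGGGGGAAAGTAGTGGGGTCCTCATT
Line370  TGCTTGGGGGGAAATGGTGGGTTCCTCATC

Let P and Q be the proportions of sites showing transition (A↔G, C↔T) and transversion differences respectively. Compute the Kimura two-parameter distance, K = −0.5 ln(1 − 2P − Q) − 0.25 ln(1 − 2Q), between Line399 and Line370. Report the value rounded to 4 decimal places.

Differing sites — 1:C/T (Ti); 2:T/G (Tv); 5:C/T (Ti); 11:A/G (Ti); 14:G/A (Ti); 16:A/G (Ti); 22:G/T (Tv); 30:T/C (Ti).
Of the 8 differences, 6 transitions and 2 transversions over 30 sites: P = 6/30 = 0.200000, Q = 2/30 = 0.066667.
d = −0.5·ln(0.533333) − 0.25·ln(0.866666) = −0.5·(-0.628609) − 0.25·(-0.143102) = 0.3501.

0.3501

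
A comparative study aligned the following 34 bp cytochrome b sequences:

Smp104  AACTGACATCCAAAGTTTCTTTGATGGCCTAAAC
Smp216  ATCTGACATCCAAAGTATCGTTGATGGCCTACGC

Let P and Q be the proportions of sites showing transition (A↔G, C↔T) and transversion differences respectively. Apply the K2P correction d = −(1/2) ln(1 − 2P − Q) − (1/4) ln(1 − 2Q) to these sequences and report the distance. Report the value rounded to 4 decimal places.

0.1641

The sequences differ at positions 2 (A/T, transversion), 17 (T/A, transversion), 20 (T/G, transversion), 32 (A/C, transversion), 33 (A/G, transition).
Of the 5 differences, 1 transition and 4 transversions over 34 sites: P = 1/34 = 0.029412, Q = 4/34 = 0.117647.
d = −0.5·ln(0.823529) − 0.25·ln(0.764706) = −0.5·(-0.194157) − 0.25·(-0.268264) = 0.1641.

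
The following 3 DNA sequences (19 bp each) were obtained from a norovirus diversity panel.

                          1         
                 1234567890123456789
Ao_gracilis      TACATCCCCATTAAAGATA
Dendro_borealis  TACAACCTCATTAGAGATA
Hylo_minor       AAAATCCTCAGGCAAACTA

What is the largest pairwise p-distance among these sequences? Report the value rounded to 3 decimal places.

0.474

Pairwise Hamming distances:
  Ao_gracilis vs Dendro_borealis: 3
  Ao_gracilis vs Hylo_minor: 8
  Dendro_borealis vs Hylo_minor: 9
The largest is 9 mismatches, between Dendro_borealis and Hylo_minor; p = 9/19 = 0.474.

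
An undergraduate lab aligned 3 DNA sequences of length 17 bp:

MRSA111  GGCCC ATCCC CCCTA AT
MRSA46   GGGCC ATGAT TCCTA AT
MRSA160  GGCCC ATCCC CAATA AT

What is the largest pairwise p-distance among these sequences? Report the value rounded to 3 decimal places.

Pairwise Hamming distances:
  MRSA111 vs MRSA46: 5
  MRSA111 vs MRSA160: 2
  MRSA46 vs MRSA160: 7
The largest is 7 mismatches, between MRSA46 and MRSA160; p = 7/17 = 0.412.

0.412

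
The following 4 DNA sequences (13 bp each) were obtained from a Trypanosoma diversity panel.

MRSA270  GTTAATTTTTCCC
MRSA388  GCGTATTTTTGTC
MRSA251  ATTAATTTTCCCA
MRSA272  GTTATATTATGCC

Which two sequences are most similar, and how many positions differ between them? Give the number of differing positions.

Pairwise Hamming distances:
  MRSA270 vs MRSA388: 5
  MRSA270 vs MRSA251: 3
  MRSA270 vs MRSA272: 4
  MRSA388 vs MRSA251: 8
  MRSA388 vs MRSA272: 7
  MRSA251 vs MRSA272: 7
The smallest is 3, between MRSA270 and MRSA251.

3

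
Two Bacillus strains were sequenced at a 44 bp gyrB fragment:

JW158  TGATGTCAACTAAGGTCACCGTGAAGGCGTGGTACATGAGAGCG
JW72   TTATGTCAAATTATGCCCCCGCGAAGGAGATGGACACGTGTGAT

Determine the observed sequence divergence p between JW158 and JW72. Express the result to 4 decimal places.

The sequences differ at positions 2 (G/T), 10 (C/A), 12 (A/T), 14 (G/T), 16 (T/C), 18 (A/C), 22 (T/C), 28 (C/A), 30 (T/A), 31 (G/T), 33 (T/G), 37 (T/C), 39 (A/T), 41 (A/T), 43 (C/A), 44 (G/T).
There are 16 differences over 44 sites, so p = 16/44 = 0.3636.

0.3636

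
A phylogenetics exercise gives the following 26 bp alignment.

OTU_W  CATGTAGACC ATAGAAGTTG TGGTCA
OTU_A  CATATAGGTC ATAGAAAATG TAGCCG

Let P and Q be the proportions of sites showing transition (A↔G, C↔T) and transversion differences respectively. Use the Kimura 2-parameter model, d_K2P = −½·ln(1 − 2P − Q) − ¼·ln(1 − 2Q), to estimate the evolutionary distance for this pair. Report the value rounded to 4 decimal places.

0.4501

The sequences differ at positions 4 (G/A, transition), 8 (A/G, transition), 9 (C/T, transition), 17 (G/A, transition), 18 (T/A, transversion), 22 (G/A, transition), 24 (T/C, transition), 26 (A/G, transition).
Of the 8 differences, 7 transitions and 1 transversion over 26 sites: P = 7/26 = 0.269231, Q = 1/26 = 0.038462.
d = −0.5·ln(0.423076) − 0.25·ln(0.923076) = −0.5·(-0.860203) − 0.25·(-0.080044) = 0.4501.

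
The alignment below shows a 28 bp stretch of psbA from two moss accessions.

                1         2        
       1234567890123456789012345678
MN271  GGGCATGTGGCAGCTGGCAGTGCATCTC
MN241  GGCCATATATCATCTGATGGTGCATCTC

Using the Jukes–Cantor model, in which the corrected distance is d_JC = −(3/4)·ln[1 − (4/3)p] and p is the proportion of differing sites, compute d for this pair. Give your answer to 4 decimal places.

0.3597

The sequences differ at positions 3 (G/C), 7 (G/A), 9 (G/A), 10 (G/T), 13 (G/T), 17 (G/A), 18 (C/T), 19 (A/G).
p = 8/28 = 0.285714.
d = −0.75 · ln(1 − (4/3)·0.285714) = −0.75 · ln(0.619048) = −0.75 · (-0.479572) = 0.3597.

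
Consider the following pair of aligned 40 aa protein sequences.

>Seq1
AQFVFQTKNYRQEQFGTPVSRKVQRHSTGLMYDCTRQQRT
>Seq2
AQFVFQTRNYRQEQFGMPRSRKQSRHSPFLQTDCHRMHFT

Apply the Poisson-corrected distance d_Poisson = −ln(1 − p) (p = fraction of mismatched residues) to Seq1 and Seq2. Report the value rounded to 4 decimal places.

0.3930

Mismatches occur at site 8 (K↔R), site 17 (T↔M), site 19 (V↔R), site 23 (V↔Q), site 24 (Q↔S), site 28 (T↔P), site 29 (G↔F), site 31 (M↔Q), site 32 (Y↔T), site 35 (T↔H), site 37 (Q↔M), site 38 (Q↔H), site 39 (R↔F).
p = 13/40 = 0.325000.
d = −ln(1 − 0.325000) = −ln(0.675000) = 0.3930.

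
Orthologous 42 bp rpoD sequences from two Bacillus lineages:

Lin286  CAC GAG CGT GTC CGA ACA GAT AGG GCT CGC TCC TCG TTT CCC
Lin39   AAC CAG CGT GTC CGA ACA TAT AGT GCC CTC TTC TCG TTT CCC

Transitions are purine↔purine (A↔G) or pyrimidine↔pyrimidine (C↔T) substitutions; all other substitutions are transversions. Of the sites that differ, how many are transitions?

The sequences differ at positions 1 (C/A, transversion), 4 (G/C, transversion), 19 (G/T, transversion), 24 (G/T, transversion), 27 (T/C, transition), 29 (G/T, transversion), 32 (C/T, transition).
Of the 7 differences, 2 transitions and 5 transversions, so the answer is 2.

2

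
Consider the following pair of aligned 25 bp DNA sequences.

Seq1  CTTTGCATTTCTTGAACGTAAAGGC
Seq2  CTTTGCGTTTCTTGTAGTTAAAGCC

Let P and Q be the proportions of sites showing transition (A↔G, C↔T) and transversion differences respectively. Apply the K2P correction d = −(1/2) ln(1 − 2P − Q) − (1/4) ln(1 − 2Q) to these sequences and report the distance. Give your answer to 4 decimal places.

0.2336

Differing sites — 7:A/G (Ti); 15:A/T (Tv); 17:C/G (Tv); 18:G/T (Tv); 24:G/C (Tv).
Of the 5 differences, 1 transition and 4 transversions over 25 sites: P = 1/25 = 0.040000, Q = 4/25 = 0.160000.
d = −0.5·ln(0.760000) − 0.25·ln(0.680000) = −0.5·(-0.274437) − 0.25·(-0.385662) = 0.2336.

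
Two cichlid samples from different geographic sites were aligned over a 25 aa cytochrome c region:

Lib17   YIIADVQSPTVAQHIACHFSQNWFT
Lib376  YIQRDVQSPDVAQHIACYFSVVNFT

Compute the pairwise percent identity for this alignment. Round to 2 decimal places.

72.00%

Mismatches occur at site 3 (I→Q), site 4 (A→R), site 10 (T→D), site 18 (H→Y), site 21 (Q→V), site 22 (N→V), site 23 (W→N).
18 of the 25 sites match, so the percent identity is 18/25 × 100 = 72.00%.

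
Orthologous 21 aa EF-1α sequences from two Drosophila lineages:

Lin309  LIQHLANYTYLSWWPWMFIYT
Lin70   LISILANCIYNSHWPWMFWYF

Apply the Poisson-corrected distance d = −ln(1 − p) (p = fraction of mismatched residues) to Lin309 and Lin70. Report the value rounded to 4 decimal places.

Differing sites — 3:Q/S; 4:H/I; 8:Y/C; 9:T/I; 11:L/N; 13:W/H; 19:I/W; 21:T/F.
p = 8/21 = 0.380952.
d = −ln(1 − 0.380952) = −ln(0.619048) = 0.4796.

0.4796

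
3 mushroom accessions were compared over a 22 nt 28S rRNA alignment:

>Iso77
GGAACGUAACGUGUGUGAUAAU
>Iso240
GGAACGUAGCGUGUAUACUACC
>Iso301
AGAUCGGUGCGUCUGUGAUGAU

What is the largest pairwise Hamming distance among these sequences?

Pairwise Hamming distances:
  Iso77 vs Iso240: 6
  Iso77 vs Iso301: 7
  Iso240 vs Iso301: 11
The largest is 11, between Iso240 and Iso301.

11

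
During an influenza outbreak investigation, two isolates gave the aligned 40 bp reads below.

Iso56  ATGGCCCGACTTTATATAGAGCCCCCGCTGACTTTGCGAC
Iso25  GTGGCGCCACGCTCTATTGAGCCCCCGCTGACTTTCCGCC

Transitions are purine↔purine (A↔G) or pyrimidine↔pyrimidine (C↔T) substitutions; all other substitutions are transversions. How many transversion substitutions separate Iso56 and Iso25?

7

Mismatches occur at site 1 (A/G, transition), site 6 (C/G, transversion), site 8 (G/C, transversion), site 11 (T/G, transversion), site 12 (T/C, transition), site 14 (A/C, transversion), site 18 (A/T, transversion), site 36 (G/C, transversion), site 39 (A/C, transversion).
Of the 9 differences, 2 transitions and 7 transversions, so the answer is 7.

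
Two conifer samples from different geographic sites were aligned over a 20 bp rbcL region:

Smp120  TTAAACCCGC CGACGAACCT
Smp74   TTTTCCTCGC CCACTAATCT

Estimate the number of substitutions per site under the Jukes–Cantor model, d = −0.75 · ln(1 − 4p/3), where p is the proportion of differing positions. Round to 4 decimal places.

Differing sites — 3:A/T; 4:A/T; 5:A/C; 7:C/T; 12:G/C; 15:G/T; 18:C/T.
p = 7/20 = 0.350000.
d = −0.75 · ln(1 − (4/3)·0.350000) = −0.75 · ln(0.533333) = −0.75 · (-0.628609) = 0.4715.

0.4715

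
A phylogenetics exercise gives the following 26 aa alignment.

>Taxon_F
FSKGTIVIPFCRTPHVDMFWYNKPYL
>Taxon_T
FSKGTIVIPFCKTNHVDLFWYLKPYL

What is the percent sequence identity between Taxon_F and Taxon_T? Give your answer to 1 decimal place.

Mismatches occur at site 12 (R↔K), site 14 (P↔N), site 18 (M↔L), site 22 (N↔L).
22 of the 26 sites match, so the percent identity is 22/26 × 100 = 84.6%.

84.6%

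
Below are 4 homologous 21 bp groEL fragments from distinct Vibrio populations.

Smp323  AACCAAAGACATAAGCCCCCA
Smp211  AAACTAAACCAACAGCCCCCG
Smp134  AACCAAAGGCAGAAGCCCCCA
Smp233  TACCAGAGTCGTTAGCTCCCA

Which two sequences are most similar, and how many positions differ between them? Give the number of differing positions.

2

Pairwise Hamming distances:
  Smp323 vs Smp211: 7
  Smp323 vs Smp134: 2
  Smp323 vs Smp233: 6
  Smp211 vs Smp134: 7
  Smp211 vs Smp233: 11
  Smp134 vs Smp233: 7
The smallest is 2, between Smp323 and Smp134.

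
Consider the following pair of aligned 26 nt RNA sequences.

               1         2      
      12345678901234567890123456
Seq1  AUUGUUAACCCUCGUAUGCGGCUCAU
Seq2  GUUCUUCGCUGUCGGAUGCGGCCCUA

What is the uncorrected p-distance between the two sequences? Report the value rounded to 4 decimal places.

0.3846

The sequences differ at positions 1 (A/G), 4 (G/C), 7 (A/C), 8 (A/G), 10 (C/U), 11 (C/G), 15 (U/G), 23 (U/C), 25 (A/U), 26 (U/A).
There are 10 differences over 26 sites, so p = 10/26 = 0.3846.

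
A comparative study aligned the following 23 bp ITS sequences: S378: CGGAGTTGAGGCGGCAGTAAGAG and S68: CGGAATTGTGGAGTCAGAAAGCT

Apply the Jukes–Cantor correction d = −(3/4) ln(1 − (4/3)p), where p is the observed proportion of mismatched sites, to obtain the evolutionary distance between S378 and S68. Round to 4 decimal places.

The sequences differ at positions 5 (G/A), 9 (A/T), 12 (C/A), 14 (G/T), 18 (T/A), 22 (A/C), 23 (G/T).
p = 7/23 = 0.304348.
d = −0.75 · ln(1 − (4/3)·0.304348) = −0.75 · ln(0.594203) = −0.75 · (-0.520534) = 0.3904.

0.3904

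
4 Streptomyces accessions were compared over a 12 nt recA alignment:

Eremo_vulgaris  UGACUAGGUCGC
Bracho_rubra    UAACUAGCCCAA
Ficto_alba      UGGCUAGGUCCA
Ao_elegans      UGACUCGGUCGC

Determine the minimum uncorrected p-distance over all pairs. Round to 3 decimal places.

0.083

Pairwise Hamming distances:
  Eremo_vulgaris vs Bracho_rubra: 5
  Eremo_vulgaris vs Ficto_alba: 3
  Eremo_vulgaris vs Ao_elegans: 1
  Bracho_rubra vs Ficto_alba: 5
  Bracho_rubra vs Ao_elegans: 6
  Ficto_alba vs Ao_elegans: 4
The smallest is 1 mismatch, between Eremo_vulgaris and Ao_elegans; p = 1/12 = 0.083.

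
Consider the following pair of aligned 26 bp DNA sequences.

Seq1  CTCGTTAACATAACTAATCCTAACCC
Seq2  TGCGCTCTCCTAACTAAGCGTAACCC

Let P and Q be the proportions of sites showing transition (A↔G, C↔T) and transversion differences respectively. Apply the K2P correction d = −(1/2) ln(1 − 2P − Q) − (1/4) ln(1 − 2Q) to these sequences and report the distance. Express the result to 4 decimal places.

0.3975

Differing sites — 1:C/T (Ti); 2:T/G (Tv); 5:T/C (Ti); 7:A/C (Tv); 8:A/T (Tv); 10:A/C (Tv); 18:T/G (Tv); 20:C/G (Tv).
Of the 8 differences, 2 transitions and 6 transversions over 26 sites: P = 2/26 = 0.076923, Q = 6/26 = 0.230769.
d = −0.5·ln(0.615385) − 0.25·ln(0.538462) = −0.5·(-0.485507) − 0.25·(-0.619038) = 0.3975.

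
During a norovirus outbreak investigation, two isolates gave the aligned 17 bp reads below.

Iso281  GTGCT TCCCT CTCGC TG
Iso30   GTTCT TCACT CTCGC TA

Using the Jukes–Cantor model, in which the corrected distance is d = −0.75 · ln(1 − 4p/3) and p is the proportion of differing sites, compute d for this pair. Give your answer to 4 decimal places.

Mismatches occur at site 3 (G↔T), site 8 (C↔A), site 17 (G↔A).
p = 3/17 = 0.176471.
d = −0.75 · ln(1 − (4/3)·0.176471) = −0.75 · ln(0.764705) = −0.75 · (-0.268265) = 0.2012.

0.2012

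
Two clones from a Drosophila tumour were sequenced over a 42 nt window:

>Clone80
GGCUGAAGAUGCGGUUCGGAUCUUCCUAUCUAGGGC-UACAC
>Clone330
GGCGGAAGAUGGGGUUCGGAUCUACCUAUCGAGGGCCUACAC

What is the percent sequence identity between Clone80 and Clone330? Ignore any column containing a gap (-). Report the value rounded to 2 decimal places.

90.24%

Excluding the 1 gap column leaves 41 comparable sites.
Differing sites — 4:U/G; 12:C/G; 24:U/A; 31:U/G.
37 of the 41 comparable sites match, so the percent identity is 37/41 × 100 = 90.24%.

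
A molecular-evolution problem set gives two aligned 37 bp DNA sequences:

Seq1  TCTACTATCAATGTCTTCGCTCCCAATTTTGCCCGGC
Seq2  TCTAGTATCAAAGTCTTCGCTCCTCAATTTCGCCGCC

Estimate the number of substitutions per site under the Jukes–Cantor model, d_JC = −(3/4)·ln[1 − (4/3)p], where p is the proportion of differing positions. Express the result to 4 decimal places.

Mismatches occur at site 5 (C/G), site 12 (T/A), site 24 (C/T), site 25 (A/C), site 27 (T/A), site 31 (G/C), site 32 (C/G), site 36 (G/C).
p = 8/37 = 0.216216.
d = −0.75 · ln(1 − (4/3)·0.216216) = −0.75 · ln(0.711712) = −0.75 · (-0.340082) = 0.2551.

0.2551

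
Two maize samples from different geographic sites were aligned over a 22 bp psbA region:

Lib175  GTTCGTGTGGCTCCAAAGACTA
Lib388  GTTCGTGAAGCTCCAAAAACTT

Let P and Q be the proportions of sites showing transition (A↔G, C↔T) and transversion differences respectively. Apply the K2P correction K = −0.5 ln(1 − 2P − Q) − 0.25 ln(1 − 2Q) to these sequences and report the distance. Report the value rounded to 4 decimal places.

Differing sites — 8:T/A (Tv); 9:G/A (Ti); 18:G/A (Ti); 22:A/T (Tv).
Of the 4 differences, 2 transitions and 2 transversions over 22 sites: P = 2/22 = 0.090909, Q = 2/22 = 0.090909.
d = −0.5·ln(0.727273) − 0.25·ln(0.818182) = −0.5·(-0.318453) − 0.25·(-0.200670) = 0.2094.

0.2094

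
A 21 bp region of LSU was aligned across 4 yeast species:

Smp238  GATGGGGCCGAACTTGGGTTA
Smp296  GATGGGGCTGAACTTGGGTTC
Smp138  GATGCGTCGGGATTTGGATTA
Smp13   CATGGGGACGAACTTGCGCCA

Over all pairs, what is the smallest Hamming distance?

Pairwise Hamming distances:
  Smp238 vs Smp296: 2
  Smp238 vs Smp138: 6
  Smp238 vs Smp13: 5
  Smp296 vs Smp138: 7
  Smp296 vs Smp13: 7
  Smp138 vs Smp13: 11
The smallest is 2, between Smp238 and Smp296.

2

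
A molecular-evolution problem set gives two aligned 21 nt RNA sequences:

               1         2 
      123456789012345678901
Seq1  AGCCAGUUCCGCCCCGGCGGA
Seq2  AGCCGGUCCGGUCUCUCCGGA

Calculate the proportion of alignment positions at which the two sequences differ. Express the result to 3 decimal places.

0.333

Differing sites — 5:A/G; 8:U/C; 10:C/G; 12:C/U; 14:C/U; 16:G/U; 17:G/C.
There are 7 differences over 21 sites, so p = 7/21 = 0.333.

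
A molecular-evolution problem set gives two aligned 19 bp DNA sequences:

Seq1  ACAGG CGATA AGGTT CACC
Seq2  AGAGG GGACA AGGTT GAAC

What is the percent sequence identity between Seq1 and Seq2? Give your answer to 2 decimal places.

Differing sites — 2:C/G; 6:C/G; 9:T/C; 16:C/G; 18:C/A.
14 of the 19 sites match, so the percent identity is 14/19 × 100 = 73.68%.

73.68%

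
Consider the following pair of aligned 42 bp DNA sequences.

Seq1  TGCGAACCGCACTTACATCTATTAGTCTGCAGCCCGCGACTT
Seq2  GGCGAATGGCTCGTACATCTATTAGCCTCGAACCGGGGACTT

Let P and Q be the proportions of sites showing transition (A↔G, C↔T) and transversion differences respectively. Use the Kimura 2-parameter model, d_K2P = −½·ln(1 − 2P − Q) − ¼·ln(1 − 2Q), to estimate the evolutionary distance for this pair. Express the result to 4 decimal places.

0.3226

Differing sites — 1:T/G (Tv); 7:C/T (Ti); 8:C/G (Tv); 11:A/T (Tv); 13:T/G (Tv); 26:T/C (Ti); 29:G/C (Tv); 30:C/G (Tv); 32:G/A (Ti); 35:C/G (Tv); 37:C/G (Tv).
Of the 11 differences, 3 transitions and 8 transversions over 42 sites: P = 3/42 = 0.071429, Q = 8/42 = 0.190476.
d = −0.5·ln(0.666666) − 0.25·ln(0.619048) = −0.5·(-0.405466) − 0.25·(-0.479572) = 0.3226.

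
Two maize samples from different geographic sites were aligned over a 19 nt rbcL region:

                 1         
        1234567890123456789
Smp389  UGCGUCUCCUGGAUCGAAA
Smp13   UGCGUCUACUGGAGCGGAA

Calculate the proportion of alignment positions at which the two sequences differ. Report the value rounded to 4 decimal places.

0.1579

Mismatches occur at site 8 (C→A), site 14 (U→G), site 17 (A→G).
There are 3 differences over 19 sites, so p = 3/19 = 0.1579.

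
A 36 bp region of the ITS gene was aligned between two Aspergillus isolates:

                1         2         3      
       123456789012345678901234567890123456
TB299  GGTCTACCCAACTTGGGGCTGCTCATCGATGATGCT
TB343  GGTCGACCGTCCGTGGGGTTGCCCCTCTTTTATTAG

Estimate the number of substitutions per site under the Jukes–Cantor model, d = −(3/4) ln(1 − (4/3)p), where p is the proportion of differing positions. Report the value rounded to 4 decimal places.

0.5482

Mismatches occur at site 5 (T/G), site 9 (C/G), site 10 (A/T), site 11 (A/C), site 13 (T/G), site 19 (C/T), site 23 (T/C), site 25 (A/C), site 28 (G/T), site 29 (A/T), site 31 (G/T), site 34 (G/T), site 35 (C/A), site 36 (T/G).
p = 14/36 = 0.388889.
d = −0.75 · ln(1 − (4/3)·0.388889) = −0.75 · ln(0.481481) = −0.75 · (-0.730889) = 0.5482.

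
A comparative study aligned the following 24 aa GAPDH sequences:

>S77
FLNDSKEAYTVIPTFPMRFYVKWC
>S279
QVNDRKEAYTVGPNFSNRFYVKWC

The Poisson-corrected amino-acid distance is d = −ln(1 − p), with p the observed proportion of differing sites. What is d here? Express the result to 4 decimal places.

Mismatches occur at site 1 (F↔Q), site 2 (L↔V), site 5 (S↔R), site 12 (I↔G), site 14 (T↔N), site 16 (P↔S), site 17 (M↔N).
p = 7/24 = 0.291667.
d = −ln(1 − 0.291667) = −ln(0.708333) = 0.3448.

0.3448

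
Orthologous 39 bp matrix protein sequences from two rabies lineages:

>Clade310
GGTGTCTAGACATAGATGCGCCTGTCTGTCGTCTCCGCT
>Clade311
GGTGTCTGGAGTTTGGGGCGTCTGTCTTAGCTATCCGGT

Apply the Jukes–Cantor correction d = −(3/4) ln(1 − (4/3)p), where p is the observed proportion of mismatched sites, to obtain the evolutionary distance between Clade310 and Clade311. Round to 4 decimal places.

0.4408

The sequences differ at positions 8 (A/G), 11 (C/G), 12 (A/T), 14 (A/T), 16 (A/G), 17 (T/G), 21 (C/T), 28 (G/T), 29 (T/A), 30 (C/G), 31 (G/C), 33 (C/A), 38 (C/G).
p = 13/39 = 0.333333.
d = −0.75 · ln(1 − (4/3)·0.333333) = −0.75 · ln(0.555556) = −0.75 · (-0.587786) = 0.4408.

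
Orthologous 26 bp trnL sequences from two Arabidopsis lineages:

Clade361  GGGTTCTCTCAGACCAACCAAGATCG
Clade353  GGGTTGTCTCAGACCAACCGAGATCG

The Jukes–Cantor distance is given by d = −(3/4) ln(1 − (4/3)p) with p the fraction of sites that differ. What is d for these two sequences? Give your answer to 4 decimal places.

0.0812

Mismatches occur at site 6 (C→G), site 20 (A→G).
p = 2/26 = 0.076923.
d = −0.75 · ln(1 − (4/3)·0.076923) = −0.75 · ln(0.897436) = −0.75 · (-0.108213) = 0.0812.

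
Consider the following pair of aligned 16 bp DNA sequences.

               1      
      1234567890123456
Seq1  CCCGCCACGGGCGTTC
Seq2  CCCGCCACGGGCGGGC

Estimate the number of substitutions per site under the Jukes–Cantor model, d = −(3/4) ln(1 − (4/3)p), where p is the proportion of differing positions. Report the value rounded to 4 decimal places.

0.1367

Differing sites — 14:T/G; 15:T/G.
p = 2/16 = 0.125000.
d = −0.75 · ln(1 − (4/3)·0.125000) = −0.75 · ln(0.833333) = −0.75 · (-0.182322) = 0.1367.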